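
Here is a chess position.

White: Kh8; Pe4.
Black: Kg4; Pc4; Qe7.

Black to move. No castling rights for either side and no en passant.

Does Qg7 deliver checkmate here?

no

After Qg7: white king on h8; in check: yes, from the black queen on g7.
White has 1 legal reply: Kxg7.
In check but a legal move exists → not checkmate.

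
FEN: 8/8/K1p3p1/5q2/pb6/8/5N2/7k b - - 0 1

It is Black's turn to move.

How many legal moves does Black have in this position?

Black to move; king on h1.
In check: yes, from the white knight on f2.
Legal moves: Kh2, Kg2, Kg1, Qxf2.
Count: 4.

4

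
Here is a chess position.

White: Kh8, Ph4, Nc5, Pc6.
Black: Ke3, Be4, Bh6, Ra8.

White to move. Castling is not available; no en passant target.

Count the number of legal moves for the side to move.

0

White to move; king on h8.
In check: yes, from the black rook on a8.
Legal moves: none.
Count: 0.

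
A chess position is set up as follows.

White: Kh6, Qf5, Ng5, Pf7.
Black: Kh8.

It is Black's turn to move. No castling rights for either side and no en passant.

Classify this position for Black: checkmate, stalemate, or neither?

stalemate

Black to move; black king on h8.
In check: no.
King squares — g7: attacked by Kh6; h7: attacked by Qf5; g8: attacked by Pf7.
Legal moves for Black: none.
Not in check and no legal moves → stalemate.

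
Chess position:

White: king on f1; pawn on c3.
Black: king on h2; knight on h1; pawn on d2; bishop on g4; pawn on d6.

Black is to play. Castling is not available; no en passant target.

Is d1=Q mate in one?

yes

After d1=Q: white king on f1; in check: yes, from the black queen on d1.
King squares — e1: attacked by Qd1; g1: attacked by Qd1; e2: attacked by Qd1; f2: attacked by Nh1; g2: attacked by Kh2.
White has no legal moves → checkmate.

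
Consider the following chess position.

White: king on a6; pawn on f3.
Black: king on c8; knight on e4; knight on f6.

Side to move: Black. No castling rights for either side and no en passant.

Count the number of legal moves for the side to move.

Black to move; king on c8.
In check: no.
Legal moves: Kd8, Kb8, Kd7, Kc7, Ng8, Ne8, Nh7, Nd7, Nh5, Nd5, Ng4, Nd6, Ng5, Nc5+, Ng3, Nc3, Nf2, Nd2.
Count: 18.

18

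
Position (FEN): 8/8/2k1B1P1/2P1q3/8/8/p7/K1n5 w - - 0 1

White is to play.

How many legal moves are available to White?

White to move; king on a1.
In check: yes, from the black queen on e5.
Legal moves: none.
Count: 0.

0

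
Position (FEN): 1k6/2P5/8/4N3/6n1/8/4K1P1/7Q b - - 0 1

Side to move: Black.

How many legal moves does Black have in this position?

5

Black to move; king on b8.
In check: yes, from the white pawn on c7.
Legal moves: Kc8, Ka8, Kxc7, Kb7, Ka7.
Count: 5.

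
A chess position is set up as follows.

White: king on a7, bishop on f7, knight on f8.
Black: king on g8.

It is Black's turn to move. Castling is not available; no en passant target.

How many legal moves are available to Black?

Black to move; king on g8.
In check: yes, from the white bishop on f7.
Legal moves: Kh8, Kxf8, Kg7, Kxf7.
Count: 4.

4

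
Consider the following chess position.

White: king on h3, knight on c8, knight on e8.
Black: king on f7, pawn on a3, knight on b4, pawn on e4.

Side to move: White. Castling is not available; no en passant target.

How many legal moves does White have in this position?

White to move; king on h3.
In check: no.
Legal moves: Ng7, Nc7, Nf6, Ned6+, Ne7, Na7, Ncd6+, Nb6, Kh4, Kg4, Kg3, Kh2, Kg2.
Count: 13.

13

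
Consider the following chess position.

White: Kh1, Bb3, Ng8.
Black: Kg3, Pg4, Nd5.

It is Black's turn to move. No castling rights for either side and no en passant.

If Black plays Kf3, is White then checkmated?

After Kf3: white king on h1; in check: no.
White is not in check, so this cannot be checkmate.

no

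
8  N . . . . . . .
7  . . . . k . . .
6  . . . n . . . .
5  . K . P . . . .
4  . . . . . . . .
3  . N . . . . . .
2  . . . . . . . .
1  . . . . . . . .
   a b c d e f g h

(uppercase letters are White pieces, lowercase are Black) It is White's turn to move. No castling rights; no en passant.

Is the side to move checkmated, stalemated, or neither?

neither

White to move; white king on b5.
In check: yes, from the black knight on d6.
King squares — a4: available; b4: available; c4: attacked by Nd6; a5: available; c5: available; a6: available; b6: available; c6: available.
Legal moves for White: Kc6, Kb6, Ka6, Kc5, Ka5, Kb4, Ka4.
White is in check but has 7 legal moves → neither.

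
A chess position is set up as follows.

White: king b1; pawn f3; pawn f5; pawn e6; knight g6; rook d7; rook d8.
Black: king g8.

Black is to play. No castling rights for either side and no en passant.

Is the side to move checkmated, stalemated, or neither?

checkmate

Black to move; black king on g8.
In check: yes, from the white rook on d8.
King squares — f7: attacked by Pe6; g7: attacked by Rd7; h7: attacked by Rd7; f8: attacked by Ng6; h8: attacked by Ng6.
Legal moves for Black: none.
In check with no legal moves → checkmate.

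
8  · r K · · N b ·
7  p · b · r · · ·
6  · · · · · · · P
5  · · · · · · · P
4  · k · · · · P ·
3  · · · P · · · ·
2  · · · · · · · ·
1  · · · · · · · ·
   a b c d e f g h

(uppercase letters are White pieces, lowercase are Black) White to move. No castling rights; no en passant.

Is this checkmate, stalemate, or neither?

checkmate

White to move; white king on c8.
In check: yes, from the black rook on b8.
King squares — b7: attacked by Rb8; c7: attacked by Re7; d7: attacked by Re7; b8: attacked by Bc7; d8: attacked by Bc7.
Legal moves for White: none.
In check with no legal moves → checkmate.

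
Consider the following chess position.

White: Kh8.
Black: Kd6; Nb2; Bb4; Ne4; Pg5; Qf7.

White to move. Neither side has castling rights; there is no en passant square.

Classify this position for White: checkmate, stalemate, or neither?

stalemate

White to move; white king on h8.
In check: no.
King squares — g7: attacked by Qf7; h7: attacked by Qf7; g8: attacked by Qf7.
Legal moves for White: none.
Not in check and no legal moves → stalemate.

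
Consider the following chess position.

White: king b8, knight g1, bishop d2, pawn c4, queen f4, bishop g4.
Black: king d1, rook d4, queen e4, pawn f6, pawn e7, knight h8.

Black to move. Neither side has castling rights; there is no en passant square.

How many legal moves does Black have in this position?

Black to move; king on d1.
In check: yes, from the white bishop on g4.
Legal moves: Kc2, Qf3, Qe2.
Count: 3.

3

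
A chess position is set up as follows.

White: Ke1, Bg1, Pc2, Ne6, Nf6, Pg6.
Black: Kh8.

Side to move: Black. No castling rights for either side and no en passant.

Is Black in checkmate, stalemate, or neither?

stalemate

Black to move; black king on h8.
In check: no.
King squares — g7: attacked by Ne6; h7: attacked by Nf6; g8: attacked by Nf6.
Legal moves for Black: none.
Not in check and no legal moves → stalemate.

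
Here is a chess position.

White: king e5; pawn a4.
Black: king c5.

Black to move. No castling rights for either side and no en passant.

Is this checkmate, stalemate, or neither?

Black to move; black king on c5.
In check: no.
Legal moves for Black: Kc6, Kb6, Kc4, Kb4.
Black has 4 legal moves and is not in check → neither.

neither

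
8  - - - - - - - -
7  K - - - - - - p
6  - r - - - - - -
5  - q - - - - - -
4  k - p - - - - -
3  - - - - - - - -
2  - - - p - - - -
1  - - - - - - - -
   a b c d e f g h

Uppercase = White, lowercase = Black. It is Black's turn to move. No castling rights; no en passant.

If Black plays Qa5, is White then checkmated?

After Qa5: white king on a7; in check: yes, from the black queen on a5.
King squares — a6: attacked by Qa5; b6: attacked by Qa5; b7: attacked by Rb6; a8: attacked by Qa5; b8: attacked by Rb6.
White has no legal moves → checkmate.

yes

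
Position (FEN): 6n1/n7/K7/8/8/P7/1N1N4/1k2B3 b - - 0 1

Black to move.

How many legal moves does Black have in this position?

5

Black to move; king on b1.
In check: yes, from the white knight on d2.
Legal moves: Kc2, Kxb2, Ka2, Kc1, Ka1.
Count: 5.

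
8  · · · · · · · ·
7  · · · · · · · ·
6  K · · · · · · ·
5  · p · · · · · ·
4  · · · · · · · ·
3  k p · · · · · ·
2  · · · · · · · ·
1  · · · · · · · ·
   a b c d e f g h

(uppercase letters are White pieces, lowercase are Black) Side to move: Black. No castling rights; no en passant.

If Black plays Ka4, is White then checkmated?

After Ka4: white king on a6; in check: no.
White is not in check, so this cannot be checkmate.

no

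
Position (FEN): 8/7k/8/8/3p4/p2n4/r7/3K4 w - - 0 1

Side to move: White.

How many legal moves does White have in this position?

White to move; king on d1.
In check: no.
Legal moves: none.
Count: 0.

0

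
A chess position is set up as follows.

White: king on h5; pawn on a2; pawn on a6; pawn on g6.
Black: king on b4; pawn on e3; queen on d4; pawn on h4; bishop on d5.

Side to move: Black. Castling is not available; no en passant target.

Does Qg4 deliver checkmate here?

no

After Qg4: white king on h5; in check: yes, from the black queen on g4.
White has 2 legal replies: Kh6, Kxg4.
In check but a legal move exists → not checkmate.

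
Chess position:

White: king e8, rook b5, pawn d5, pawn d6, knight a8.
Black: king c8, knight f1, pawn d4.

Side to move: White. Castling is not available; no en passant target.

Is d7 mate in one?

yes

After d7: black king on c8; in check: yes, from the white pawn on d7.
King squares — b7: attacked by Rb5; c7: attacked by Na8; d7: attacked by Ke8; b8: attacked by Rb5; d8: attacked by Ke8.
Black has no legal moves → checkmate.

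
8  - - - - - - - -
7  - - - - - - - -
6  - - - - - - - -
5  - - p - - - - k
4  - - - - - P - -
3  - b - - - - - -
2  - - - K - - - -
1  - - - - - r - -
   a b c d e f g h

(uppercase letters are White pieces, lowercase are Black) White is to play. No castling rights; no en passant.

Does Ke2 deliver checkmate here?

no

After Ke2: black king on h5; in check: no.
Black is not in check, so this cannot be checkmate.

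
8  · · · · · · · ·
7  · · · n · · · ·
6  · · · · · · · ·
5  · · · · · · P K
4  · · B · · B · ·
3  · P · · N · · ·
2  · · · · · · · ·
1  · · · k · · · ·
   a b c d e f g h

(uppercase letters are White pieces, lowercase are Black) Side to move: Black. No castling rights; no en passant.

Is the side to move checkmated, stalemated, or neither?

neither

Black to move; black king on d1.
In check: yes, from the white knight on e3.
Legal moves for Black: Kd2, Ke1, Kc1.
Black is in check but has 3 legal moves → neither.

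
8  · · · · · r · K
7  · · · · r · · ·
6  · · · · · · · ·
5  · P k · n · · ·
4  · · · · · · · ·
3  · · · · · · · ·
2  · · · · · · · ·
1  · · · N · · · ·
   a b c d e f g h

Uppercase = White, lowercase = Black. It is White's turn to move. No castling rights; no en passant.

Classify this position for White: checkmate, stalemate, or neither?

White to move; white king on h8.
In check: yes, from the black rook on f8.
King squares — g7: attacked by Re7; h7: attacked by Re7; g8: attacked by Rf8.
Legal moves for White: none.
In check with no legal moves → checkmate.

checkmate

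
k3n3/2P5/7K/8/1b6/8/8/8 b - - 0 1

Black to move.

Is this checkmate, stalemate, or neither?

neither

Black to move; black king on a8.
In check: no.
Legal moves for Black: Ng7, Nxc7, Nf6, Nd6, Kb7, Ka7, Bf8+, Be7, Bd6, Bc5, Ba5, Bc3, Ba3, Bd2+, Be1.
Black has 15 legal moves and is not in check → neither.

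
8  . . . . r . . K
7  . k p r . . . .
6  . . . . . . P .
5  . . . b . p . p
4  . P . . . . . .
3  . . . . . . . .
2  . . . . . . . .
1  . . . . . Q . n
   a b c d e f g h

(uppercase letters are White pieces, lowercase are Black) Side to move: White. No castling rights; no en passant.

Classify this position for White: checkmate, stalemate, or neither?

White to move; white king on h8.
In check: yes, from the black rook on e8.
King squares — g7: attacked by Rd7; h7: attacked by Rd7; g8: attacked by Bd5.
Legal moves for White: none.
In check with no legal moves → checkmate.

checkmate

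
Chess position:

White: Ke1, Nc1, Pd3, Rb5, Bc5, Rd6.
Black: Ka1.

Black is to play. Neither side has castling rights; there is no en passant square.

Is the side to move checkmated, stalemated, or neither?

Black to move; black king on a1.
In check: no.
King squares — b1: attacked by Rb5; a2: attacked by Nc1; b2: attacked by Rb5.
Legal moves for Black: none.
Not in check and no legal moves → stalemate.

stalemate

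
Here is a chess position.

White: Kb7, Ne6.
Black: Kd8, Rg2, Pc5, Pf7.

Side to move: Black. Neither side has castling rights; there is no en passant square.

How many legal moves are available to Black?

4

Black to move; king on d8.
In check: yes, from the white knight on e6.
Legal moves: Ke8, Ke7, Kd7, fxe6.
Count: 4.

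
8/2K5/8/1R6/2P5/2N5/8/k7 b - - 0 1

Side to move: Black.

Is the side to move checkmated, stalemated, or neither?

stalemate

Black to move; black king on a1.
In check: no.
King squares — b1: attacked by Nc3; a2: attacked by Nc3; b2: attacked by Rb5.
Legal moves for Black: none.
Not in check and no legal moves → stalemate.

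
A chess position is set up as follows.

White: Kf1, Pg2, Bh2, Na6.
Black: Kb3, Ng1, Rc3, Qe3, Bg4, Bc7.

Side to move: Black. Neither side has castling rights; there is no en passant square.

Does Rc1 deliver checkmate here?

yes

After Rc1: white king on f1; in check: yes, from the black rook on c1.
King squares — e1: attacked by Rc1; g1: attacked by Rc1; e2: attacked by Ng1; f2: attacked by Qe3; g2: own pawn.
White has no legal moves → checkmate.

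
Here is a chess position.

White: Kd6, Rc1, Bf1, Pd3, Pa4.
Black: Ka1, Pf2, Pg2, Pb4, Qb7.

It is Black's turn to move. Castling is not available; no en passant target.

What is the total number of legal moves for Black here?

2

Black to move; king on a1.
In check: yes, from the white rook on c1.
Legal moves: Kb2, Ka2.
Count: 2.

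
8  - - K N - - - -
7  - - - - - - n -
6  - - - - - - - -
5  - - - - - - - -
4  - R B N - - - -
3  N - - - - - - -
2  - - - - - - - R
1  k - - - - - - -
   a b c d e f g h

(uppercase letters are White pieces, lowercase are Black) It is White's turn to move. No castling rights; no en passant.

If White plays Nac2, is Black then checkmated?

After Nac2: black king on a1; in check: yes, from the white knight on c2.
King squares — b1: attacked by Rb4; a2: attacked by Bc4; b2: attacked by Rb4.
Black has no legal moves → checkmate.

yes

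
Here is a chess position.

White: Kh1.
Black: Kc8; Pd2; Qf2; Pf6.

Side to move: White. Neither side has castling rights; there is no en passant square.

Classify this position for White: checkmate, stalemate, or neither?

stalemate

White to move; white king on h1.
In check: no.
King squares — g1: attacked by Qf2; g2: attacked by Qf2; h2: attacked by Qf2.
Legal moves for White: none.
Not in check and no legal moves → stalemate.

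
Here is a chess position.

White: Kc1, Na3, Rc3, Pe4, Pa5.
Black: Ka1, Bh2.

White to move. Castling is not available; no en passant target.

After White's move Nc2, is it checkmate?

After Nc2: black king on a1; in check: yes, from the white knight on c2.
Black has 1 legal reply: Ka2.
In check but a legal move exists → not checkmate.

no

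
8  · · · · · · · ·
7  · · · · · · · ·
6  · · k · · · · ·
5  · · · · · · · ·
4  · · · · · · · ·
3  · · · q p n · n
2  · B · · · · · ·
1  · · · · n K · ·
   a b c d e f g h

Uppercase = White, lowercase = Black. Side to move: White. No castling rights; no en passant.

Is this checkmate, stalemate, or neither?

White to move; white king on f1.
In check: yes, from the black queen on d3.
King squares — e1: attacked by Nf3; g1: attacked by Nf3; e2: attacked by Qd3; f2: attacked by Pe3; g2: attacked by Ne1.
Legal moves for White: none.
In check with no legal moves → checkmate.

checkmate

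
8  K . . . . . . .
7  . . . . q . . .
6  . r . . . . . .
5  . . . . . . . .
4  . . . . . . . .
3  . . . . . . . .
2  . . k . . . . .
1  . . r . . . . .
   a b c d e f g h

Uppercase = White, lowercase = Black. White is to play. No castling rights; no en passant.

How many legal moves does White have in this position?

White to move; king on a8.
In check: no.
Legal moves: none.
Count: 0.

0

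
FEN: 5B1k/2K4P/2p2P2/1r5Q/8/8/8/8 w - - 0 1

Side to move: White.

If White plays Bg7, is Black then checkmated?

yes

After Bg7: black king on h8; in check: yes, from the white bishop on g7.
King squares — g7: attacked by Pf6; h7: attacked by Qh5; g8: attacked by Ph7.
Black has no legal moves → checkmate.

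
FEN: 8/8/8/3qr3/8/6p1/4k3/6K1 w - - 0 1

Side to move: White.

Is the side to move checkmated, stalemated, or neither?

White to move; white king on g1.
In check: no.
King squares — f1: attacked by Ke2; h1: attacked by Qd5; f2: attacked by Ke2; g2: attacked by Qd5; h2: attacked by Pg3.
Legal moves for White: none.
Not in check and no legal moves → stalemate.

stalemate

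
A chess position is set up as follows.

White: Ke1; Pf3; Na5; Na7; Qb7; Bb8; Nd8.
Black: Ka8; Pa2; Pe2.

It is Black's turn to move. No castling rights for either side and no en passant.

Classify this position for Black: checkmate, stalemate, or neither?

Black to move; black king on a8.
In check: yes, from the white queen on b7.
King squares — a7: attacked by Qb7; b7: attacked by Na5; b8: attacked by Qb7.
Legal moves for Black: none.
In check with no legal moves → checkmate.

checkmate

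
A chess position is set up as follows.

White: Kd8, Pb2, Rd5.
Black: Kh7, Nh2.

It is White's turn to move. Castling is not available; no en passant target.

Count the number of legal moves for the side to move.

20

White to move; king on d8.
In check: no.
Legal moves: Ke8, Kc8, Ke7, Kd7, Kc7, Rd7+, Rd6, Rh5+, Rg5, Rf5, Re5, Rc5, Rb5, Ra5, Rd4, Rd3, Rd2, Rd1, b3, b4.
Count: 20.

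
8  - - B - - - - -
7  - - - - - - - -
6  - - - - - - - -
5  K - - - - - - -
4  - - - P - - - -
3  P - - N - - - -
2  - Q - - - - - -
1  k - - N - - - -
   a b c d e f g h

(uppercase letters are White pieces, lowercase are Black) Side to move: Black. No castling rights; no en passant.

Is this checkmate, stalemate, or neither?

Black to move; black king on a1.
In check: yes, from the white queen on b2.
King squares — b1: attacked by Qb2; a2: attacked by Qb2; b2: attacked by Nd1.
Legal moves for Black: none.
In check with no legal moves → checkmate.

checkmate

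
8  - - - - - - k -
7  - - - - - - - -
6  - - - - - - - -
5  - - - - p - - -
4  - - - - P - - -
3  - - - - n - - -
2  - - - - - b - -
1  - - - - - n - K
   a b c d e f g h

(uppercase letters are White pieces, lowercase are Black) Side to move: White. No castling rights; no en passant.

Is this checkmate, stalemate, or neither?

White to move; white king on h1.
In check: no.
King squares — g1: attacked by Bf2; g2: attacked by Ne3; h2: attacked by Nf1.
Legal moves for White: none.
Not in check and no legal moves → stalemate.

stalemate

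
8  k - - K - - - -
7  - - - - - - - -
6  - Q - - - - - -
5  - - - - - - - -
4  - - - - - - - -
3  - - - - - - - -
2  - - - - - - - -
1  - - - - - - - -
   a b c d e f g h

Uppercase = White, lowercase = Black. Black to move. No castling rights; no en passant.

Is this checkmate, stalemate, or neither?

stalemate

Black to move; black king on a8.
In check: no.
King squares — a7: attacked by Qb6; b7: attacked by Qb6; b8: attacked by Qb6.
Legal moves for Black: none.
Not in check and no legal moves → stalemate.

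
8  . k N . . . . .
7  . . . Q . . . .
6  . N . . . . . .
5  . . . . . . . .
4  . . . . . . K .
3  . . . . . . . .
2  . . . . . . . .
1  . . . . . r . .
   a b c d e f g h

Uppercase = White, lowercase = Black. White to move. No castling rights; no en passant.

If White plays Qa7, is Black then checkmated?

After Qa7: black king on b8; in check: yes, from the white queen on a7.
King squares — a7: attacked by Nc8; b7: attacked by Qa7; c7: attacked by Qa7; a8: attacked by Nb6; c8: attacked by Nb6.
Black has no legal moves → checkmate.

yes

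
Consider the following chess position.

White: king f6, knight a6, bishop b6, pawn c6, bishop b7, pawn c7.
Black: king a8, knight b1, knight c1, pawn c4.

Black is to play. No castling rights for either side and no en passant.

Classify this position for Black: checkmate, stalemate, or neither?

checkmate

Black to move; black king on a8.
In check: yes, from the white bishop on b7.
King squares — a7: attacked by Bb6; b7: attacked by Pc6; b8: attacked by Na6.
Legal moves for Black: none.
In check with no legal moves → checkmate.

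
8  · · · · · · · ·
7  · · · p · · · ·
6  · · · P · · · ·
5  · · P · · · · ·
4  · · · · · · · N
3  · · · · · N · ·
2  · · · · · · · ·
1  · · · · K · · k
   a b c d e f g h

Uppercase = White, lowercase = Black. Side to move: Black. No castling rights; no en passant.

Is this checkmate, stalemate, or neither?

stalemate

Black to move; black king on h1.
In check: no.
King squares — g1: attacked by Nf3; g2: attacked by Nh4; h2: attacked by Nf3.
Legal moves for Black: none.
Not in check and no legal moves → stalemate.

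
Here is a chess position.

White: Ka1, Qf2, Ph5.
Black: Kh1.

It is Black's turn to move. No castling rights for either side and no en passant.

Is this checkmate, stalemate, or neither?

Black to move; black king on h1.
In check: no.
King squares — g1: attacked by Qf2; g2: attacked by Qf2; h2: attacked by Qf2.
Legal moves for Black: none.
Not in check and no legal moves → stalemate.

stalemate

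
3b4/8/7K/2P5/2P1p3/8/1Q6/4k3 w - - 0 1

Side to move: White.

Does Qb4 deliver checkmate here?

After Qb4: black king on e1; in check: yes, from the white queen on b4.
Black has 4 legal replies: Kf2, Ke2, Kf1, Kd1.
In check but a legal move exists → not checkmate.

no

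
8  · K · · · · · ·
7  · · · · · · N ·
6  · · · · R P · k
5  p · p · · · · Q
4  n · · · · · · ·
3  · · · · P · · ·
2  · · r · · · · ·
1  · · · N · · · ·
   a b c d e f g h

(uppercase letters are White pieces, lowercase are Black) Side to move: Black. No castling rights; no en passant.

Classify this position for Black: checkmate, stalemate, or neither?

checkmate

Black to move; black king on h6.
In check: yes, from the white queen on h5.
King squares — g5: attacked by Qh5; h5: attacked by Ng7; g6: attacked by Qh5; g7: attacked by Pf6; h7: attacked by Qh5.
Legal moves for Black: none.
In check with no legal moves → checkmate.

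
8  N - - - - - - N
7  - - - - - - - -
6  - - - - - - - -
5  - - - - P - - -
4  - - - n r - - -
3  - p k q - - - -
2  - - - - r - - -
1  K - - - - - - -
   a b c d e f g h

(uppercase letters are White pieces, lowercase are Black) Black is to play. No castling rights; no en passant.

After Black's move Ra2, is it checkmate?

yes

After Ra2: white king on a1; in check: yes, from the black rook on a2.
King squares — b1: attacked by Qd3; a2: attacked by Pb3; b2: attacked by Ra2.
White has no legal moves → checkmate.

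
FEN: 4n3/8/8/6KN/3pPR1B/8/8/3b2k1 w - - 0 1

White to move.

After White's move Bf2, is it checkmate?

no

After Bf2: black king on g1; in check: yes, from the white bishop on f2.
Black has 4 legal replies: Kh2, Kg2, Kh1, Kf1.
In check but a legal move exists → not checkmate.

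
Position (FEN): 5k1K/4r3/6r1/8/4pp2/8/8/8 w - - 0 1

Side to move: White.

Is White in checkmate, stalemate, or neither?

White to move; white king on h8.
In check: no.
King squares — g7: attacked by Rg6; h7: attacked by Re7; g8: attacked by Rg6.
Legal moves for White: none.
Not in check and no legal moves → stalemate.

stalemate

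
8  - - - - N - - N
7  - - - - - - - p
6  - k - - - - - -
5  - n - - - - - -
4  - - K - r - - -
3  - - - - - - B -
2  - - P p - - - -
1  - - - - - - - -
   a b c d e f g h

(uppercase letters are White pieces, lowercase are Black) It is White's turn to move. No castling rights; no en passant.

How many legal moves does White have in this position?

3

White to move; king on c4.
In check: yes, from the black rook on e4.
Legal moves: Kd5, Kd3, Kb3.
Count: 3.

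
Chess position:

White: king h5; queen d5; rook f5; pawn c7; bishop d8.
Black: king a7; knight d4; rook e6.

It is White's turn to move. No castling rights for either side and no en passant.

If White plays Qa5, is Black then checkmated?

no

After Qa5: black king on a7; in check: yes, from the white queen on a5.
Black has 2 legal replies: Kb7, Ra6.
In check but a legal move exists → not checkmate.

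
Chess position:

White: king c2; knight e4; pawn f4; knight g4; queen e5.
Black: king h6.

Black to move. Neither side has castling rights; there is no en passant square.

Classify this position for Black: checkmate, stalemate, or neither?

neither

Black to move; black king on h6.
In check: yes, from the white knight on g4.
Legal moves for Black: Kh7, Kg6.
Black is in check but has 2 legal moves → neither.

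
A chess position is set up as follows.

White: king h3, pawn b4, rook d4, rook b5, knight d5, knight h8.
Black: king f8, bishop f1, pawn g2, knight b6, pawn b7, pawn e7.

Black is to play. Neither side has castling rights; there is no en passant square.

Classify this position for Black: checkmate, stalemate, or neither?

neither

Black to move; black king on f8.
In check: no.
Legal moves for Black include: Kg8, Ke8, Kg7, Nc8, Na8, Nd7, Nxd5, Nc4, Na4, Bxb5, Bc4, Bd3, Be2, e6, g1=Q+, g1=R+, g1=B+, g1=N+, ... (list truncated; more exist).
Black has legal moves and is not in check → neither.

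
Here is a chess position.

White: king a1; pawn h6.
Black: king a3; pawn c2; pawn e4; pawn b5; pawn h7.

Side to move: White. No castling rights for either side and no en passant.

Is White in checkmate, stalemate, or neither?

stalemate

White to move; white king on a1.
In check: no.
King squares — b1: attacked by Pc2; a2: attacked by Ka3; b2: attacked by Ka3.
Legal moves for White: none.
Not in check and no legal moves → stalemate.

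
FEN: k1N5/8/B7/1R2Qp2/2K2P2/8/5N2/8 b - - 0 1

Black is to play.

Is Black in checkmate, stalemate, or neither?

Black to move; black king on a8.
In check: no.
King squares — a7: attacked by Nc8; b7: attacked by Rb5; b8: attacked by Rb5.
Legal moves for Black: none.
Not in check and no legal moves → stalemate.

stalemate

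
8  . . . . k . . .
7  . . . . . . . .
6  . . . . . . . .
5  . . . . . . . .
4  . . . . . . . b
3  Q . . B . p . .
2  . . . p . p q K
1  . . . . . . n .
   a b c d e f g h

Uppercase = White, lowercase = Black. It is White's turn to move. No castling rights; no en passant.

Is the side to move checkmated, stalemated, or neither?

checkmate

White to move; white king on h2.
In check: yes, from the black queen on g2.
King squares — g1: attacked by Pf2; h1: attacked by Qg2; g2: attacked by Pf3; g3: attacked by Qg2; h3: attacked by Ng1.
Legal moves for White: none.
In check with no legal moves → checkmate.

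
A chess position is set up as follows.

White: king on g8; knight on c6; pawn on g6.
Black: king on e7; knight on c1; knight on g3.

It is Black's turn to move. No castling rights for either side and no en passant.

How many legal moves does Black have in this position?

Black to move; king on e7.
In check: yes, from the white knight on c6.
Legal moves: Ke8, Kd7, Kf6, Ke6, Kd6.
Count: 5.

5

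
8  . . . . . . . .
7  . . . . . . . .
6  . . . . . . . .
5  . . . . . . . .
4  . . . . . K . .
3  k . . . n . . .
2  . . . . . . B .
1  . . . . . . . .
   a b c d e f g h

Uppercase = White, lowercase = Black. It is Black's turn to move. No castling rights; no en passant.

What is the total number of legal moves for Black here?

Black to move; king on a3.
In check: no.
Legal moves: Nf5, Nd5+, Ng4, Nc4, Nxg2+, Nc2, Nf1, Nd1, Kb4, Ka4, Kb3, Kb2, Ka2.
Count: 13.

13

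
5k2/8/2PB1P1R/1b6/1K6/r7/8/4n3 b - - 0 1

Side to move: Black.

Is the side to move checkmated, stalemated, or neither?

Black to move; black king on f8.
In check: yes, from the white bishop on d6.
Legal moves for Black: Kg8, Ke8, Kf7.
Black is in check but has 3 legal moves → neither.

neither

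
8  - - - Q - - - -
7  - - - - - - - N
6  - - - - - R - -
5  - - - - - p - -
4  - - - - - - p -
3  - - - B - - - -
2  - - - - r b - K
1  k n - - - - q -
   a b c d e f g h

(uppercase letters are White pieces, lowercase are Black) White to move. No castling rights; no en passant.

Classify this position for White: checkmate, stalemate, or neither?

checkmate

White to move; white king on h2.
In check: yes, from the black queen on g1.
King squares — g1: attacked by Bf2; h1: attacked by Qg1; g2: attacked by Qg1; g3: attacked by Qg1; h3: attacked by Pg4.
Legal moves for White: none.
In check with no legal moves → checkmate.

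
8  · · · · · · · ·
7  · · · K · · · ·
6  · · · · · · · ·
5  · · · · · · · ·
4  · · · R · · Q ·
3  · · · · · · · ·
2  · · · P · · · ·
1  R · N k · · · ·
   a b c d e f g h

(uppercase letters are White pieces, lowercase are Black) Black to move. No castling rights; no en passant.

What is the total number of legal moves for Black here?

2

Black to move; king on d1.
In check: yes, from the white queen on g4.
Legal moves: Kc2, Ke1.
Count: 2.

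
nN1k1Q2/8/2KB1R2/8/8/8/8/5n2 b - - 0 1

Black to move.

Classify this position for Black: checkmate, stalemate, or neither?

checkmate

Black to move; black king on d8.
In check: yes, from the white queen on f8.
King squares — c7: attacked by Kc6; d7: attacked by Kc6; e7: attacked by Bd6; c8: attacked by Qf8; e8: attacked by Qf8.
Legal moves for Black: none.
In check with no legal moves → checkmate.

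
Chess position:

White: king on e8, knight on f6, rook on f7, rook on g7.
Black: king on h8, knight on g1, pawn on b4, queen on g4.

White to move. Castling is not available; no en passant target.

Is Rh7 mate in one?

After Rh7: black king on h8; in check: yes, from the white rook on h7.
King squares — g7: attacked by Rf7; h7: attacked by Nf6; g8: attacked by Nf6.
Black has no legal moves → checkmate.

yes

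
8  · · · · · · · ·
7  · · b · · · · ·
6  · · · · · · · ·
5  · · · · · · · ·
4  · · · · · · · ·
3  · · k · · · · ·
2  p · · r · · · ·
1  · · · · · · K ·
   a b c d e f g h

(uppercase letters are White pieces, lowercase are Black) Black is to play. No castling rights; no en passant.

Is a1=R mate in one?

yes

After a1=R: white king on g1; in check: yes, from the black rook on a1.
King squares — f1: attacked by Ra1; h1: attacked by Ra1; f2: attacked by Rd2; g2: attacked by Rd2; h2: attacked by Rd2.
White has no legal moves → checkmate.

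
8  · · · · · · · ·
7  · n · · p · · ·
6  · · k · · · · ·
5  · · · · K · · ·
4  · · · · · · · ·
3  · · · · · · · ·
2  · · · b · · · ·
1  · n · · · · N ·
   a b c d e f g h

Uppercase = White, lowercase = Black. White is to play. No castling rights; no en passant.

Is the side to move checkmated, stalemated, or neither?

neither

White to move; white king on e5.
In check: no.
Legal moves for White: Ke6, Kf5, Ke4, Kd4, Nh3, Nf3, Ne2.
White has 7 legal moves and is not in check → neither.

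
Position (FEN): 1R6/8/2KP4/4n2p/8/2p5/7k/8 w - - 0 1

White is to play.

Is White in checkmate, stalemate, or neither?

neither

White to move; white king on c6.
In check: yes, from the black knight on e5.
Legal moves for White: Kc7, Kb7, Kb6, Kd5, Kc5, Kb5.
White is in check but has 6 legal moves → neither.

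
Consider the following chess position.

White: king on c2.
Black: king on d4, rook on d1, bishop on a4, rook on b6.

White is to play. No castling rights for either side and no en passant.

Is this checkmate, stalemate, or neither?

checkmate

White to move; white king on c2.
In check: yes, from the black bishop on a4.
King squares — b1: attacked by Rd1; c1: attacked by Rd1; d1: attacked by Ba4; b2: attacked by Rb6; d2: attacked by Rd1; b3: attacked by Ba4; c3: attacked by Kd4; d3: attacked by Rd1.
Legal moves for White: none.
In check with no legal moves → checkmate.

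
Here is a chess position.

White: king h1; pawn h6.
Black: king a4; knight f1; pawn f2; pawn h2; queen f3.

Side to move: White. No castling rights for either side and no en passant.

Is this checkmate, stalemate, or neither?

White to move; white king on h1.
In check: yes, from the black queen on f3.
King squares — g1: attacked by Pf2; g2: attacked by Qf3; h2: attacked by Nf1.
Legal moves for White: none.
In check with no legal moves → checkmate.

checkmate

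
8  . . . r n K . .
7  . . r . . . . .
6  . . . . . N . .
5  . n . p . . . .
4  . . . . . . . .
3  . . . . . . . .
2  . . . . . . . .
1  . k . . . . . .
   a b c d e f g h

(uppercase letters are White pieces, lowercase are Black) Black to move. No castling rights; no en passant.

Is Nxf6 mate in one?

yes

After Nxf6: white king on f8; in check: yes, from the black rook on d8.
King squares — e7: attacked by Rc7; f7: attacked by Rc7; g7: attacked by Rc7; e8: attacked by Nf6; g8: attacked by Nf6.
White has no legal moves → checkmate.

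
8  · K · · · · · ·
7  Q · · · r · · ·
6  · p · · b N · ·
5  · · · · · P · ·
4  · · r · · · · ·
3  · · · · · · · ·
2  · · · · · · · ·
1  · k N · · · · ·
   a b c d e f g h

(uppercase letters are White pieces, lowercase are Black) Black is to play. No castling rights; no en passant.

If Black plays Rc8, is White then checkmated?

yes

After Rc8: white king on b8; in check: yes, from the black rook on c8.
King squares — a7: own queen; b7: attacked by Re7; c7: attacked by Re7; a8: attacked by Rc8; c8: attacked by Be6.
White has no legal moves → checkmate.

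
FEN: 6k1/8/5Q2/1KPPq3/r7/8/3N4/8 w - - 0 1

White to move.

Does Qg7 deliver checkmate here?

no

After Qg7: black king on g8; in check: yes, from the white queen on g7.
Black has 2 legal replies: Kxg7, Qxg7.
In check but a legal move exists → not checkmate.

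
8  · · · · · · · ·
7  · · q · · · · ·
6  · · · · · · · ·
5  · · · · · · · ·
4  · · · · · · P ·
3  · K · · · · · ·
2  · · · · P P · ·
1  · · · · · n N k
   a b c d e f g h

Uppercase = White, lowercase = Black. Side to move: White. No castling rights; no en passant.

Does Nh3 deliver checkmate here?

After Nh3: black king on h1; in check: no.
Black is not in check, so this cannot be checkmate.

no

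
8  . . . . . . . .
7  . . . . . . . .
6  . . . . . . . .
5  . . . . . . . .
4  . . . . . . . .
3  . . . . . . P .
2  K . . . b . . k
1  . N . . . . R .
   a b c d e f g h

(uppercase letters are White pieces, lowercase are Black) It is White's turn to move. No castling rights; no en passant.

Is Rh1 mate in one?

no

After Rh1: black king on h2; in check: yes, from the white rook on h1.
Black has 3 legal replies: Kxg3, Kg2, Kxh1.
In check but a legal move exists → not checkmate.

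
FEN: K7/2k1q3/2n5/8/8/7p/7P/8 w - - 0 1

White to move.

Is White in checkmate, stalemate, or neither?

stalemate

White to move; white king on a8.
In check: no.
King squares — a7: attacked by Nc6; b7: attacked by Kc7; b8: attacked by Nc6.
Legal moves for White: none.
Not in check and no legal moves → stalemate.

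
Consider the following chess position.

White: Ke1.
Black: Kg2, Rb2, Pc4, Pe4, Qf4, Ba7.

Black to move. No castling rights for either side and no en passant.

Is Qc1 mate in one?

After Qc1: white king on e1; in check: yes, from the black queen on c1.
King squares — d1: attacked by Qc1; f1: attacked by Qc1; d2: attacked by Qc1; e2: attacked by Rb2; f2: attacked by Rb2.
White has no legal moves → checkmate.

yes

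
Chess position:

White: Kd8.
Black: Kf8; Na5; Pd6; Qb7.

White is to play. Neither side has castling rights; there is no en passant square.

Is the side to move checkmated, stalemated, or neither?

stalemate

White to move; white king on d8.
In check: no.
King squares — c7: attacked by Qb7; d7: attacked by Qb7; e7: attacked by Qb7; c8: attacked by Qb7; e8: attacked by Kf8.
Legal moves for White: none.
Not in check and no legal moves → stalemate.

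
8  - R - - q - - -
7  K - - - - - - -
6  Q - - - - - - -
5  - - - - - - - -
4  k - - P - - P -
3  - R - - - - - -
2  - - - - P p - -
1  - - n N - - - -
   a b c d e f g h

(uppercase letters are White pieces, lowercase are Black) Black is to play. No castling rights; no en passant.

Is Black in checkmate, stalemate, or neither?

Black to move; black king on a4.
In check: yes, from the white queen on a6.
King squares — a3: attacked by Rb3; b3: attacked by Rb8; b4: attacked by Rb3; a5: attacked by Qa6; b5: attacked by Rb3.
Legal moves for Black: none.
In check with no legal moves → checkmate.

checkmate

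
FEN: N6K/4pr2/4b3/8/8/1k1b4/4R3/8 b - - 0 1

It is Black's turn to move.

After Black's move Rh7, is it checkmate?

yes

After Rh7: white king on h8; in check: yes, from the black rook on h7.
King squares — g7: attacked by Rh7; h7: attacked by Bd3; g8: attacked by Be6.
White has no legal moves → checkmate.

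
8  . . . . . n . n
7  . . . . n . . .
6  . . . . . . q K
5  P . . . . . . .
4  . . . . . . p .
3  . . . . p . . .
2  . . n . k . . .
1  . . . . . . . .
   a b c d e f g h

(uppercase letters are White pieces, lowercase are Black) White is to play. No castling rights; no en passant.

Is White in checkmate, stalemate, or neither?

checkmate

White to move; white king on h6.
In check: yes, from the black queen on g6.
King squares — g5: attacked by Qg6; h5: attacked by Qg6; g6: attacked by Ne7; g7: attacked by Qg6; h7: attacked by Qg6.
Legal moves for White: none.
In check with no legal moves → checkmate.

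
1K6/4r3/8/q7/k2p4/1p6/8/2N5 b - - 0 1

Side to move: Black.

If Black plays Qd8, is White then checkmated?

After Qd8: white king on b8; in check: yes, from the black queen on d8.
King squares — a7: attacked by Re7; b7: attacked by Re7; c7: attacked by Re7; a8: attacked by Qd8; c8: attacked by Qd8.
White has no legal moves → checkmate.

yes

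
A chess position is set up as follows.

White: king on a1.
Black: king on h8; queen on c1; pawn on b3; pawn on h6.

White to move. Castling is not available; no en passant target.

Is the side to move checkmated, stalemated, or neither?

White to move; white king on a1.
In check: yes, from the black queen on c1.
King squares — b1: attacked by Qc1; a2: attacked by Pb3; b2: attacked by Qc1.
Legal moves for White: none.
In check with no legal moves → checkmate.

checkmate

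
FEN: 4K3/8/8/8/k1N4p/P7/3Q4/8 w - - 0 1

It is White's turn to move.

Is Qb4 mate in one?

yes

After Qb4: black king on a4; in check: yes, from the white queen on b4.
King squares — a3: attacked by Qb4; b3: attacked by Qb4; b4: attacked by Pa3; a5: attacked by Qb4; b5: attacked by Qb4.
Black has no legal moves → checkmate.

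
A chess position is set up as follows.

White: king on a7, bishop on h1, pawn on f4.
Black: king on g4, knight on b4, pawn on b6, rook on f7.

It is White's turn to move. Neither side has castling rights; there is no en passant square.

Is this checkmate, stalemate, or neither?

White to move; white king on a7.
In check: yes, from the black rook on f7.
King squares — a6: attacked by Nb4; b6: available; b7: attacked by Rf7; a8: available; b8: available.
Legal moves for White: Kb8, Ka8, Kxb6, Bb7.
White is in check but has 4 legal moves → neither.

neither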